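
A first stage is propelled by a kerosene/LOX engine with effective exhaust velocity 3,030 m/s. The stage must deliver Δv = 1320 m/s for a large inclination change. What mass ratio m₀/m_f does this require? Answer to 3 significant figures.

mass ratio ≈ 1.55

m₀/m_f = exp(Δv / v_e) = exp(1320 / 3030.0) = exp(0.4356) = 1.5460.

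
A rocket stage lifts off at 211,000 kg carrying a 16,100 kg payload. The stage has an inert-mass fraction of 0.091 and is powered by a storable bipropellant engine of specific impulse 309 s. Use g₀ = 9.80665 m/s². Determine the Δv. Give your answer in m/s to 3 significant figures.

Stage wet mass = m₀ − payload = 211,000 − 16,100 = 194,900 kg.
Stage dry mass = ε × stage wet mass = 0.091 × 194,900 = 17,735.9 kg.
Burnout mass m_f = stage dry + payload = 17,735.9 + 16,100 = 33,835.9 kg.
v_e = Isp · g₀ = 309 × 9.80665 = 3030.3 m/s.
Δv = v_e · ln(211,000/33,835.9) = 3030.3 × ln(6.236) = 3030.3 × 1.8303 ≈ 5546 m/s.

Δv ≈ 5550 m/s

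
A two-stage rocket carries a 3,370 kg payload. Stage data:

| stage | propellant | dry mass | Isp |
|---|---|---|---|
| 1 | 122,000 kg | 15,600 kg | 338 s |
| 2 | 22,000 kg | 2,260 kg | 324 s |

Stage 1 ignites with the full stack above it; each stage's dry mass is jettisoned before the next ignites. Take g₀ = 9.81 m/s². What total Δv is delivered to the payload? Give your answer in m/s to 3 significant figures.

Δv ≈ 9500 m/s

Ignition mass of stage 1 = 122,000+15,600 + 22,000+2,260 + 3,370 = 165,230 kg.
Stage 1: m₀ = 165,230 kg, m_f = 165,230 − 122,000 = 43,230 kg; Δv = 338×9.81×ln(3.822) = 3315.8×1.3408 ≈ 4446 m/s.
Stage 2: m₀ = 27,630 kg, m_f = 27,630 − 22,000 = 5,630 kg; Δv = 324×9.81×ln(4.908) = 3178.4×1.5908 ≈ 5056 m/s.
Total Δv = 4446 + 5056 = 9502 m/s.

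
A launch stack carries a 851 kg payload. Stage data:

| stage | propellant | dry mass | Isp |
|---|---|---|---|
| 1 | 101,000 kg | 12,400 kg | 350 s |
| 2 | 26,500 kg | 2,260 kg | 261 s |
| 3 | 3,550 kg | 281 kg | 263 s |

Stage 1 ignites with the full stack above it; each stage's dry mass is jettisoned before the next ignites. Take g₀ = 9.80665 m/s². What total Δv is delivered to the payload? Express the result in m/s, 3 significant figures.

Δv ≈ 11700 m/s

Ignition mass of stage 1 = 101,000+12,400 + 26,500+2,260 + 3,550+281 + 851 = 146,842 kg.
Stage 1: m₀ = 146,842 kg, m_f = 146,842 − 101,000 = 45,842 kg; Δv = 350×9.80665×ln(3.203) = 3432.3×1.1642 ≈ 3996 m/s.
Stage 2: m₀ = 33,442 kg, m_f = 33,442 − 26,500 = 6,942 kg; Δv = 261×9.80665×ln(4.817) = 2559.5×1.5722 ≈ 4024 m/s.
Stage 3: m₀ = 4,682 kg, m_f = 4,682 − 3,550 = 1,132 kg; Δv = 263×9.80665×ln(4.136) = 2579.1×1.4197 ≈ 3662 m/s.
Total Δv = 3996 + 4024 + 3662 = 11682 m/s.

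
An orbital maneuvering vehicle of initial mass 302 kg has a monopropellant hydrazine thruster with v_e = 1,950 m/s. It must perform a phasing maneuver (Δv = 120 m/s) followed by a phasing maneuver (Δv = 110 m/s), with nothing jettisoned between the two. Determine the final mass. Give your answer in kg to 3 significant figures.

final mass ≈ 268 kg

After the first burn: m = 302 × exp(−120/1950.0) = 302 × 0.94032 = 283.977 kg.
After the second burn: m = 283.977 × exp(−110/1950.0) = 283.977 × 0.94515 = 268.401 kg.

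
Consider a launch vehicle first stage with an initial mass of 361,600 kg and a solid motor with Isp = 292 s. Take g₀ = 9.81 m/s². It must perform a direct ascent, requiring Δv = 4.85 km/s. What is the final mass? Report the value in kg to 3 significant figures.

v_e = Isp · g₀ = 292 × 9.81 = 2864.5 m/s.
Rocket equation: m₀/m_f = exp(Δv / v_e) = exp(4850 / 2864.5) = exp(1.6931) = 5.4365.
m_f = m₀ / 5.4365 = 361,600 / 5.4365 = 66,513.4 kg.

final mass ≈ 66500 kg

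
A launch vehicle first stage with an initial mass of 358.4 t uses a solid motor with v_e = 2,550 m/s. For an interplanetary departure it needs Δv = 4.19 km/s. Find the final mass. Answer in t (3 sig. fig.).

m₀/m_f = exp(Δv / v_e) = exp(4190 / 2550.0) = exp(1.6431) = 5.1714.
m_f = m₀ / 5.1714 = 358.4 / 5.1714 = 69.3043 t.

final mass ≈ 69.3 t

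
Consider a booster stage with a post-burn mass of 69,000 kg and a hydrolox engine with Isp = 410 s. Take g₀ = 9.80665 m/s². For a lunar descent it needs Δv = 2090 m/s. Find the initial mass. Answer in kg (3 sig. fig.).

v_e = Isp · g₀ = 410 × 9.80665 = 4020.7 m/s.
Rocket equation: m₀/m_f = exp(Δv / v_e) = exp(2090 / 4020.7) = exp(0.5198) = 1.6817.
m₀ = m_f × 1.6817 = 69,000 × 1.6817 = 116,037 kg.

initial mass ≈ 116000 kg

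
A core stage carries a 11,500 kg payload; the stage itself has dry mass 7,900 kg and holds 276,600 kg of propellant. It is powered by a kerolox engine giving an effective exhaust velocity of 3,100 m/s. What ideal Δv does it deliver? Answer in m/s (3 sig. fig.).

m₀ = payload + dry + propellant = 11,500 + 7,900 + 276,600 = 296,000 kg.
m_f = payload + dry = 11,500 + 7,900 = 19,400 kg.
Using Δv = v_e ln(m₀/m_f): Δv = v_e · ln(m₀/m_f) = 3100.0 × ln(15.26) = 3100.0 × 2.7251 ≈ 8447.8 m/s.

Δv ≈ 8450 m/s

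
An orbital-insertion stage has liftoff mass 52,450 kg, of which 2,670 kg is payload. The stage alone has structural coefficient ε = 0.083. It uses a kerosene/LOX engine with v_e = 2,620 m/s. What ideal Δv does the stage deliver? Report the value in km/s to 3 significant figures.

Stage wet mass = m₀ − payload = 52,450 − 2,670 = 49,780 kg.
Stage dry mass = ε × stage wet mass = 0.083 × 49,780 = 4,131.74 kg.
Burnout mass m_f = stage dry + payload = 4,131.74 + 2,670 = 6,801.74 kg.
Δv = v_e · ln(52,450/6,801.74) = 2620.0 × ln(7.711) = 2620.0 × 2.0427 ≈ 5352 m/s.

Δv ≈ 5.35 km/s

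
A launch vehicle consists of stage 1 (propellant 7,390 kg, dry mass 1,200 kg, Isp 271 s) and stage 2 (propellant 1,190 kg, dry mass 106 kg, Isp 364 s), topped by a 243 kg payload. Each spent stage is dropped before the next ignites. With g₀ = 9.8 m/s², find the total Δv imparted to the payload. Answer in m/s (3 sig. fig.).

Δv ≈ 8770 m/s

Ignition mass of stage 1 = 7,390+1,200 + 1,190+106 + 243 = 10,129 kg.
Stage 1: m₀ = 10,129 kg, m_f = 10,129 − 7,390 = 2,739 kg; Δv = 271×9.8×ln(3.698) = 2655.8×1.3078 ≈ 3473 m/s.
Stage 2: m₀ = 1,539 kg, m_f = 1,539 − 1,190 = 349 kg; Δv = 364×9.8×ln(4.41) = 3567.2×1.4838 ≈ 5293 m/s.
Total Δv = 3473 + 5293 = 8766 m/s.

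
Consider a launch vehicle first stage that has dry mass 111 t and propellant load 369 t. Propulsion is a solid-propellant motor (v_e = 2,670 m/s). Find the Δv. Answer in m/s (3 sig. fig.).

m₀ = m_dry + m_prop = 111 + 369 = 480 t.
Δv = v_e · ln(m₀/m_f) = 2670.0 × ln(4.324) = 2670.0 × 1.4643 ≈ 3909.6 m/s.

Δv ≈ 3910 m/s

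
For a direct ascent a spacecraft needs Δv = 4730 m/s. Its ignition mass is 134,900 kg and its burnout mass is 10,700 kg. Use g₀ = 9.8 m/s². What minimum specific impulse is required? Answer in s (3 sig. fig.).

Isp ≈ 190 s

ln(m₀/m_f) = ln(134900/10700) = ln(12.61) = 2.5343.
v_e = Δv / ln(m₀/m_f) = 4730 / 2.5343 = 1866.4 m/s.
Isp = v_e / g₀ = 1866.4 / 9.8 = 190.4 s.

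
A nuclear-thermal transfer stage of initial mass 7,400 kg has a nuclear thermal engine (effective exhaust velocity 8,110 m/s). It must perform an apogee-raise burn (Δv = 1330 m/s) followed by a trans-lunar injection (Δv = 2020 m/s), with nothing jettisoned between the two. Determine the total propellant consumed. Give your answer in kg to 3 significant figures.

total propellant consumed ≈ 2500 kg

After the first burn: m = 7400 × exp(−1330/8110.0) = 7400 × 0.84875 = 6,280.75 kg.
After the second burn: m = 6,280.75 × exp(−2020/8110.0) = 6,280.75 × 0.77952 = 4,895.97 kg.
Total propellant = m₀ − m_final = 7400 − 4,895.97 = 2,504.03 kg.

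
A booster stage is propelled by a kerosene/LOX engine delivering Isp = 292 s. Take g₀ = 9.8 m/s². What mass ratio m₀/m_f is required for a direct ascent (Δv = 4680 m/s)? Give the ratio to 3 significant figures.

v_e = Isp · g₀ = 292 × 9.8 = 2861.6 m/s.
By the Tsiolkovsky rocket equation, m₀/m_f = exp(Δv / v_e) = exp(4680 / 2861.6) = exp(1.6354) = 5.1318.

mass ratio ≈ 5.13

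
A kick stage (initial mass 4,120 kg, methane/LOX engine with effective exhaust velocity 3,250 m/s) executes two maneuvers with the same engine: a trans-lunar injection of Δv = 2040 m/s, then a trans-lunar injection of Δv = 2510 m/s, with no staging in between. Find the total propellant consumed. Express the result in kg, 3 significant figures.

After the first burn: m = 4120 × exp(−2040/3250.0) = 4120 × 0.53382 = 2,199.34 kg.
After the second burn: m = 2,199.34 × exp(−2510/3250.0) = 2,199.34 × 0.46195 = 1,015.99 kg.
Total propellant = m₀ − m_final = 4120 − 1,015.99 = 3,104.01 kg.

total propellant consumed ≈ 3100 kg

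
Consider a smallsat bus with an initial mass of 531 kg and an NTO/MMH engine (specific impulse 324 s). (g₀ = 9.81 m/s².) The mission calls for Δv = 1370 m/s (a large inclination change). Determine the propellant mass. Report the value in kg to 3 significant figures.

v_e = Isp · g₀ = 324 × 9.81 = 3178.4 m/s.
m₀/m_f = exp(Δv / v_e) = exp(1370 / 3178.4) = exp(0.4310) = 1.5388.
m_f = 531 / 1.5388 = 345.074 kg, so propellant = m₀ − m_f = 531 − 345.074 = 185.926 kg.

propellant mass ≈ 186 kg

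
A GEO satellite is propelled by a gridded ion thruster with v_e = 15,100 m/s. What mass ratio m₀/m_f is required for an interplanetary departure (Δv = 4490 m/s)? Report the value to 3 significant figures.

By the Tsiolkovsky rocket equation, m₀/m_f = exp(Δv / v_e) = exp(4490 / 15100.0) = exp(0.2974) = 1.3463.

mass ratio ≈ 1.35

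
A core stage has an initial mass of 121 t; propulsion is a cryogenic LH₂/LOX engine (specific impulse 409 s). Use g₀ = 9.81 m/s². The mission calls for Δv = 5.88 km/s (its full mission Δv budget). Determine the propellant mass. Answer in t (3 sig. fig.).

v_e = Isp · g₀ = 409 × 9.81 = 4012.3 m/s.
m₀/m_f = exp(Δv / v_e) = exp(5880 / 4012.3) = exp(1.4655) = 4.3297.
m_f = 121 / 4.3297 = 27.9465 t, so propellant = m₀ − m_f = 121 − 27.9465 = 93.0535 t.

propellant mass ≈ 93.1 t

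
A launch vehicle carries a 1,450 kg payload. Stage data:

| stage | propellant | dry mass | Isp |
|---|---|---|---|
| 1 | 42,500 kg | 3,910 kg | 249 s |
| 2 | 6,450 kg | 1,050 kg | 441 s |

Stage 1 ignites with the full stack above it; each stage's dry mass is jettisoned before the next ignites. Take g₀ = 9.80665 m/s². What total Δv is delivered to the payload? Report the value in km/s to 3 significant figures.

Δv ≈ 9.08 km/s

Ignition mass of stage 1 = 42,500+3,910 + 6,450+1,050 + 1,450 = 55,360 kg.
Stage 1: m₀ = 55,360 kg, m_f = 55,360 − 42,500 = 12,860 kg; Δv = 249×9.80665×ln(4.305) = 2441.9×1.4597 ≈ 3564 m/s.
Stage 2: m₀ = 8,950 kg, m_f = 8,950 − 6,450 = 2,500 kg; Δv = 441×9.80665×ln(3.58) = 4324.7×1.2754 ≈ 5516 m/s.
Total Δv = 3564 + 5516 = 9080 m/s.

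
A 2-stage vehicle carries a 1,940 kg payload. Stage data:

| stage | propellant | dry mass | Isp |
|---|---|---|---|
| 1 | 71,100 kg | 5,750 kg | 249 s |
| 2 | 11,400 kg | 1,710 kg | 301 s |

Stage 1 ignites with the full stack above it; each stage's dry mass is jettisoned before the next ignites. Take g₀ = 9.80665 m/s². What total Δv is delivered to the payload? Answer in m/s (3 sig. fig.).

Ignition mass of stage 1 = 71,100+5,750 + 11,400+1,710 + 1,940 = 91,900 kg.
Stage 1: m₀ = 91,900 kg, m_f = 91,900 − 71,100 = 20,800 kg; Δv = 249×9.80665×ln(4.418) = 2441.9×1.4857 ≈ 3628 m/s.
Stage 2: m₀ = 15,050 kg, m_f = 15,050 − 11,400 = 3,650 kg; Δv = 301×9.80665×ln(4.123) = 2951.8×1.4167 ≈ 4182 m/s.
Total Δv = 3628 + 4182 = 7810 m/s.

Δv ≈ 7810 m/s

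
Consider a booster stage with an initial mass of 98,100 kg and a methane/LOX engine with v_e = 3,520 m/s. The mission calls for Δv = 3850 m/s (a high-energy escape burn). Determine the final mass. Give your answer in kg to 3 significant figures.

final mass ≈ 32900 kg

m₀/m_f = exp(Δv / v_e) = exp(3850 / 3520.0) = exp(1.0938) = 2.9854.
m_f = m₀ / 2.9854 = 98,100 / 2.9854 = 32,859.9 kg.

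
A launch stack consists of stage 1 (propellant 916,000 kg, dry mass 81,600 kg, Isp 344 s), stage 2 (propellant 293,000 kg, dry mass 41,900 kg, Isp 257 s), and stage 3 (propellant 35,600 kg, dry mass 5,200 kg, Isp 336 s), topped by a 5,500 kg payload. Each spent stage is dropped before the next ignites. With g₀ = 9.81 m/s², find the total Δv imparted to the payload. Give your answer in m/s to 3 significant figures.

Δv ≈ 12200 m/s

Ignition mass of stage 1 = 916,000+81,600 + 293,000+41,900 + 35,600+5,200 + 5,500 = 1,378,800 kg.
Stage 1: m₀ = 1,378,800 kg, m_f = 1,378,800 − 916,000 = 462,800 kg; Δv = 344×9.81×ln(2.979) = 3374.6×1.0917 ≈ 3684 m/s.
Stage 2: m₀ = 381,200 kg, m_f = 381,200 − 293,000 = 88,200 kg; Δv = 257×9.81×ln(4.322) = 2521.2×1.4637 ≈ 3690 m/s.
Stage 3: m₀ = 46,300 kg, m_f = 46,300 − 35,600 = 10,700 kg; Δv = 336×9.81×ln(4.327) = 3296.2×1.4649 ≈ 4829 m/s.
Total Δv = 3684 + 3690 + 4829 = 12203 m/s.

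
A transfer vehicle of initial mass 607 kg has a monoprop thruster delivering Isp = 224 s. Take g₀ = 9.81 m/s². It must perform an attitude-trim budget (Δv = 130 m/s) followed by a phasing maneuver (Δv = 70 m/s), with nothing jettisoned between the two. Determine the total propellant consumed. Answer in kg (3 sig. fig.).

v_e = Isp · g₀ = 224 × 9.81 = 2197.4 m/s.
After the first burn: m = 607 × exp(−130/2197.4) = 607 × 0.94256 = 572.134 kg.
After the second burn: m = 572.134 × exp(−70/2197.4) = 572.134 × 0.96865 = 554.198 kg.
Total propellant = m₀ − m_final = 607 − 554.198 = 52.802 kg.

total propellant consumed ≈ 52.8 kg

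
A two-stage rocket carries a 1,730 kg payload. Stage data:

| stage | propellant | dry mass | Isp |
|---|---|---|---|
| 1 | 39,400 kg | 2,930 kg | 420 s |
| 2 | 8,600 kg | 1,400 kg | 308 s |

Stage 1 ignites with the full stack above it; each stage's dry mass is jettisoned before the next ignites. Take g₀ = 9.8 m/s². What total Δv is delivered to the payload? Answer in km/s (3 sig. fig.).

Δv ≈ 9.36 km/s

Ignition mass of stage 1 = 39,400+2,930 + 8,600+1,400 + 1,730 = 54,060 kg.
Stage 1: m₀ = 54,060 kg, m_f = 54,060 − 39,400 = 14,660 kg; Δv = 420×9.8×ln(3.688) = 4116.0×1.3050 ≈ 5371 m/s.
Stage 2: m₀ = 11,730 kg, m_f = 11,730 − 8,600 = 3,130 kg; Δv = 308×9.8×ln(3.748) = 3018.4×1.3211 ≈ 3988 m/s.
Total Δv = 5371 + 3988 = 9359 m/s.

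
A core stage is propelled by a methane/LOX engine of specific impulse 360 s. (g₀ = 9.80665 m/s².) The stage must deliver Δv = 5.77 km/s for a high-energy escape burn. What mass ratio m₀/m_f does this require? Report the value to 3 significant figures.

v_e = Isp · g₀ = 360 × 9.80665 = 3530.4 m/s.
Rocket equation: m₀/m_f = exp(Δv / v_e) = exp(5770 / 3530.4) = exp(1.6344) = 5.1263.

mass ratio ≈ 5.13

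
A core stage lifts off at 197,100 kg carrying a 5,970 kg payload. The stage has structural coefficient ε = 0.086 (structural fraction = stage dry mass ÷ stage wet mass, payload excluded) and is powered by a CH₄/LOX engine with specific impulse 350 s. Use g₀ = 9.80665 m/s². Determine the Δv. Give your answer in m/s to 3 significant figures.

Stage wet mass = m₀ − payload = 197,100 − 5,970 = 191,130 kg.
Stage dry mass = ε × stage wet mass = 0.086 × 191,130 = 16,437.2 kg.
Burnout mass m_f = stage dry + payload = 16,437.2 + 5,970 = 22,407.2 kg.
v_e = Isp · g₀ = 350 × 9.80665 = 3432.3 m/s.
Δv = v_e · ln(197,100/22,407.2) = 3432.3 × ln(8.796) = 3432.3 × 2.1743 ≈ 7463 m/s.

Δv ≈ 7460 m/s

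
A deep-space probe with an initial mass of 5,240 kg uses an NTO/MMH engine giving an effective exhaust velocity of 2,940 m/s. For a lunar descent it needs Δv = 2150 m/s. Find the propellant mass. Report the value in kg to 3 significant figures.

Using Δv = v_e ln(m₀/m_f): m₀/m_f = exp(Δv / v_e) = exp(2150 / 2940.0) = exp(0.7313) = 2.0778.
m_f = 5,240 / 2.0778 = 2,521.9 kg, so propellant = m₀ − m_f = 5,240 − 2,521.9 = 2,718.1 kg.

propellant mass ≈ 2720 kg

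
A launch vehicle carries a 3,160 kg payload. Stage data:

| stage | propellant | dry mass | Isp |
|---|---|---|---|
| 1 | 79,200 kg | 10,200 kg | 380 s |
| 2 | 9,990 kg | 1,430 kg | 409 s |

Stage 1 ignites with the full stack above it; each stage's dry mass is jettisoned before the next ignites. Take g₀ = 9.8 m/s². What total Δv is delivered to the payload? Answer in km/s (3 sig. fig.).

Δv ≈ 9.97 km/s

Ignition mass of stage 1 = 79,200+10,200 + 9,990+1,430 + 3,160 = 103,980 kg.
Stage 1: m₀ = 103,980 kg, m_f = 103,980 − 79,200 = 24,780 kg; Δv = 380×9.8×ln(4.196) = 3724.0×1.4342 ≈ 5341 m/s.
Stage 2: m₀ = 14,580 kg, m_f = 14,580 − 9,990 = 4,590 kg; Δv = 409×9.8×ln(3.176) = 4008.2×1.1558 ≈ 4633 m/s.
Total Δv = 5341 + 4633 = 9974 m/s.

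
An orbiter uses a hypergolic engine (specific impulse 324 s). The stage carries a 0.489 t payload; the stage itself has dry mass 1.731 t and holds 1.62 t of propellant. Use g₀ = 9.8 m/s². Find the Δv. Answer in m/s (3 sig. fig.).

Δv ≈ 1740 m/s

v_e = Isp · g₀ = 324 × 9.8 = 3175.2 m/s.
m₀ = payload + dry + propellant = 0.489 + 1.731 + 1.62 = 3.84 t.
m_f = payload + dry = 0.489 + 1.731 = 2.22 t.
Δv = v_e · ln(m₀/m_f) = 3175.2 × ln(1.73) = 3175.2 × 0.5480 ≈ 1739.9 m/s.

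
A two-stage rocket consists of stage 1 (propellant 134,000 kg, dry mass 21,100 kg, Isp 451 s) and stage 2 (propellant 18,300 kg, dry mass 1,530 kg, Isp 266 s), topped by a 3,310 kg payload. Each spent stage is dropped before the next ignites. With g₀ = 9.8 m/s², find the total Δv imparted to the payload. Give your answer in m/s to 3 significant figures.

Δv ≈ 10200 m/s

Ignition mass of stage 1 = 134,000+21,100 + 18,300+1,530 + 3,310 = 178,240 kg.
Stage 1: m₀ = 178,240 kg, m_f = 178,240 − 134,000 = 44,240 kg; Δv = 451×9.8×ln(4.029) = 4419.8×1.3935 ≈ 6159 m/s.
Stage 2: m₀ = 23,140 kg, m_f = 23,140 − 18,300 = 4,840 kg; Δv = 266×9.8×ln(4.781) = 2606.8×1.5646 ≈ 4079 m/s.
Total Δv = 6159 + 4079 = 10238 m/s.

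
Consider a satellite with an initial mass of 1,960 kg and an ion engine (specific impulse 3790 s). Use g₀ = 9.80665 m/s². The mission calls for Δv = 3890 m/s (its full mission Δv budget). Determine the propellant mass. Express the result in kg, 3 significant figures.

propellant mass ≈ 195 kg

v_e = Isp · g₀ = 3790 × 9.80665 = 37167.2 m/s.
m₀/m_f = exp(Δv / v_e) = exp(3890 / 37167.2) = exp(0.1047) = 1.1103.
m_f = 1,960 / 1.1103 = 1,765.29 kg, so propellant = m₀ − m_f = 1,960 − 1,765.29 = 194.71 kg.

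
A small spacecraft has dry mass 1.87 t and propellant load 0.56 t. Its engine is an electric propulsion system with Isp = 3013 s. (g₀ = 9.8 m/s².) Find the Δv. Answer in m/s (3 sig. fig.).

Δv ≈ 7730 m/s

v_e = Isp · g₀ = 3013 × 9.8 = 29527.4 m/s.
m₀ = m_dry + m_prop = 1.87 + 0.56 = 2.43 t.
By the Tsiolkovsky rocket equation, Δv = v_e · ln(m₀/m_f) = 29527.4 × ln(1.299) = 29527.4 × 0.2620 ≈ 7734.8 m/s.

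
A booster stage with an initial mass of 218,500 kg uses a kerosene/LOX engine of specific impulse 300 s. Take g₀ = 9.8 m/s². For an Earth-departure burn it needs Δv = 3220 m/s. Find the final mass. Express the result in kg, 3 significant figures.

v_e = Isp · g₀ = 300 × 9.8 = 2940.0 m/s.
Rocket equation: m₀/m_f = exp(Δv / v_e) = exp(3220 / 2940.0) = exp(1.0952) = 2.9899.
m_f = m₀ / 2.9899 = 218,500 / 2.9899 = 73,079.4 kg.

final mass ≈ 73100 kg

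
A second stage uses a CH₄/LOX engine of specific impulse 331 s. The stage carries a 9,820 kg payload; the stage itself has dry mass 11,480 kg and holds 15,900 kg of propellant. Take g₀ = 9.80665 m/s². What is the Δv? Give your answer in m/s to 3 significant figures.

v_e = Isp · g₀ = 331 × 9.80665 = 3246.0 m/s.
m₀ = payload + dry + propellant = 9,820 + 11,480 + 15,900 = 37,200 kg.
m_f = payload + dry = 9,820 + 11,480 = 21,300 kg.
Rocket equation: Δv = v_e · ln(m₀/m_f) = 3246.0 × ln(1.746) = 3246.0 × 0.5576 ≈ 1810.0 m/s.

Δv ≈ 1810 m/s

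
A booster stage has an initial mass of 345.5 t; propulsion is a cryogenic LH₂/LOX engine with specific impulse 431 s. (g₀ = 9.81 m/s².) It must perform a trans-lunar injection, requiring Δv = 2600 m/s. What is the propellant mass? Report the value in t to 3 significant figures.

propellant mass ≈ 159 t

v_e = Isp · g₀ = 431 × 9.81 = 4228.1 m/s.
Using Δv = v_e ln(m₀/m_f): m₀/m_f = exp(Δv / v_e) = exp(2600 / 4228.1) = exp(0.6149) = 1.8495.
m_f = 345.5 / 1.8495 = 186.807 t, so propellant = m₀ − m_f = 345.5 − 186.807 = 158.693 t.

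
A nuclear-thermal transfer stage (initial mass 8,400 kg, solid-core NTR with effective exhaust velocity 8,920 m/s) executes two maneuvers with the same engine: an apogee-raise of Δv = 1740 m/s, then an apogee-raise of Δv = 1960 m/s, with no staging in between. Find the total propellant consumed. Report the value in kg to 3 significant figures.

After the first burn: m = 8400 × exp(−1740/8920.0) = 8400 × 0.82278 = 6,911.35 kg.
After the second burn: m = 6,911.35 × exp(−1960/8920.0) = 6,911.35 × 0.80273 = 5,547.95 kg.
Total propellant = m₀ − m_final = 8400 − 5,547.95 = 2,852.05 kg.

total propellant consumed ≈ 2850 kg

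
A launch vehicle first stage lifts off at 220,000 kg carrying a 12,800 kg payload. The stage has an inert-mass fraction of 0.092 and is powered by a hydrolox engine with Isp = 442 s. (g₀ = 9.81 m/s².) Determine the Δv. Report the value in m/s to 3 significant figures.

Δv ≈ 8380 m/s

Stage wet mass = m₀ − payload = 220,000 − 12,800 = 207,200 kg.
Stage dry mass = ε × stage wet mass = 0.092 × 207,200 = 19,062.4 kg.
Burnout mass m_f = stage dry + payload = 19,062.4 + 12,800 = 31,862.4 kg.
v_e = Isp · g₀ = 442 × 9.81 = 4336.0 m/s.
Rocket equation: Δv = v_e · ln(220,000/31,862.4) = 4336.0 × ln(6.905) = 4336.0 × 1.9322 ≈ 8378 m/s.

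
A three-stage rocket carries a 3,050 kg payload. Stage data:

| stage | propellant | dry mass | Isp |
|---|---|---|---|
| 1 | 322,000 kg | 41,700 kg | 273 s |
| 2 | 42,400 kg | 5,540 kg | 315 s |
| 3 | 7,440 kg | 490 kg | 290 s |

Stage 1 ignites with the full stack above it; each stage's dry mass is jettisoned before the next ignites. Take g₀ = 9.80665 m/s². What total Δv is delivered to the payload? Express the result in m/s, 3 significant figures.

Ignition mass of stage 1 = 322,000+41,700 + 42,400+5,540 + 7,440+490 + 3,050 = 422,620 kg.
Stage 1: m₀ = 422,620 kg, m_f = 422,620 − 322,000 = 100,620 kg; Δv = 273×9.80665×ln(4.2) = 2677.2×1.4351 ≈ 3842 m/s.
Stage 2: m₀ = 58,920 kg, m_f = 58,920 − 42,400 = 16,520 kg; Δv = 315×9.80665×ln(3.567) = 3089.1×1.2716 ≈ 3928 m/s.
Stage 3: m₀ = 10,980 kg, m_f = 10,980 − 7,440 = 3,540 kg; Δv = 290×9.80665×ln(3.102) = 2843.9×1.1319 ≈ 3219 m/s.
Total Δv = 3842 + 3928 + 3219 = 10989 m/s.

Δv ≈ 11000 m/s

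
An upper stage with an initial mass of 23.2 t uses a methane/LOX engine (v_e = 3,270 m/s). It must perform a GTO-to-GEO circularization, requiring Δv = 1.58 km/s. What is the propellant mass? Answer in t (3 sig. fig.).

m₀/m_f = exp(Δv / v_e) = exp(1580 / 3270.0) = exp(0.4832) = 1.6212.
m_f = 23.2 / 1.6212 = 14.3104 t, so propellant = m₀ − m_f = 23.2 − 14.3104 = 8.8896 t.

propellant mass ≈ 8.89 t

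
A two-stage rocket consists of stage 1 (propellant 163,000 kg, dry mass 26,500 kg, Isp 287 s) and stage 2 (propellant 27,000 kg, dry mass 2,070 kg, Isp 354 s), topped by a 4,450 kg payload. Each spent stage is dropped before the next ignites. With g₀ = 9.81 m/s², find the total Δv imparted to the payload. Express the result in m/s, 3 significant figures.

Ignition mass of stage 1 = 163,000+26,500 + 27,000+2,070 + 4,450 = 223,020 kg.
Stage 1: m₀ = 223,020 kg, m_f = 223,020 − 163,000 = 60,020 kg; Δv = 287×9.81×ln(3.716) = 2815.5×1.3126 ≈ 3696 m/s.
Stage 2: m₀ = 33,520 kg, m_f = 33,520 − 27,000 = 6,520 kg; Δv = 354×9.81×ln(5.141) = 3472.7×1.6373 ≈ 5686 m/s.
Total Δv = 3696 + 5686 = 9382 m/s.

Δv ≈ 9380 m/s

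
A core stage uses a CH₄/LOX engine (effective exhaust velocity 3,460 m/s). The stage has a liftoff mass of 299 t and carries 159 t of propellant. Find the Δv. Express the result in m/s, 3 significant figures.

Δv ≈ 2630 m/s

m_f = m₀ − m_prop = 299 − 159 = 140 t.
By the Tsiolkovsky rocket equation, Δv = v_e · ln(m₀/m_f) = 3460.0 × ln(2.136) = 3460.0 × 0.7588 ≈ 2625.5 m/s.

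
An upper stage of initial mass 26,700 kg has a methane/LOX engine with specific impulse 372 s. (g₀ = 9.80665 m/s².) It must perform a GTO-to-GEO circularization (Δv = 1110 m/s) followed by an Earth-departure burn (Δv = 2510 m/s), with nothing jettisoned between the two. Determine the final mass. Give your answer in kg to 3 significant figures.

v_e = Isp · g₀ = 372 × 9.80665 = 3648.1 m/s.
After the first burn: m = 26700 × exp(−1110/3648.1) = 26700 × 0.73766 = 19,695.5 kg.
After the second burn: m = 19,695.5 × exp(−2510/3648.1) = 19,695.5 × 0.50256 = 9,898.17 kg.

final mass ≈ 9900 kg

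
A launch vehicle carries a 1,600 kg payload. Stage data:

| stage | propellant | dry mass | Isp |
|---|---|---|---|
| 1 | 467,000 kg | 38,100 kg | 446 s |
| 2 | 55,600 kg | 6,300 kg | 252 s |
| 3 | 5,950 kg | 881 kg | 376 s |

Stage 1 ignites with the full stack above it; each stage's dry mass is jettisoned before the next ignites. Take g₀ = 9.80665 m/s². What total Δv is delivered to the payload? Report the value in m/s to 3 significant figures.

Δv ≈ 15700 m/s

Ignition mass of stage 1 = 467,000+38,100 + 55,600+6,300 + 5,950+881 + 1,600 = 575,431 kg.
Stage 1: m₀ = 575,431 kg, m_f = 575,431 − 467,000 = 108,431 kg; Δv = 446×9.80665×ln(5.307) = 4373.8×1.6690 ≈ 7300 m/s.
Stage 2: m₀ = 70,331 kg, m_f = 70,331 − 55,600 = 14,731 kg; Δv = 252×9.80665×ln(4.774) = 2471.3×1.5633 ≈ 3863 m/s.
Stage 3: m₀ = 8,431 kg, m_f = 8,431 − 5,950 = 2,481 kg; Δv = 376×9.80665×ln(3.398) = 3687.3×1.2233 ≈ 4511 m/s.
Total Δv = 7300 + 3863 + 4511 = 15674 m/s.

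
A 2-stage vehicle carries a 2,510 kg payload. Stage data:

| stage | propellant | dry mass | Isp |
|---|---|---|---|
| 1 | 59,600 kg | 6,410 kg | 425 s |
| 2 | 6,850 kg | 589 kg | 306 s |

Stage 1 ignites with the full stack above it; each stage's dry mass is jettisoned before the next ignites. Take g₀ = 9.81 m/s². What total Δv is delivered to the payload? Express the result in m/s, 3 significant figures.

Δv ≈ 9900 m/s

Ignition mass of stage 1 = 59,600+6,410 + 6,850+589 + 2,510 = 75,959 kg.
Stage 1: m₀ = 75,959 kg, m_f = 75,959 − 59,600 = 16,359 kg; Δv = 425×9.81×ln(4.643) = 4169.2×1.5354 ≈ 6402 m/s.
Stage 2: m₀ = 9,949 kg, m_f = 9,949 − 6,850 = 3,099 kg; Δv = 306×9.81×ln(3.21) = 3001.9×1.1664 ≈ 3501 m/s.
Total Δv = 6402 + 3501 = 9903 m/s.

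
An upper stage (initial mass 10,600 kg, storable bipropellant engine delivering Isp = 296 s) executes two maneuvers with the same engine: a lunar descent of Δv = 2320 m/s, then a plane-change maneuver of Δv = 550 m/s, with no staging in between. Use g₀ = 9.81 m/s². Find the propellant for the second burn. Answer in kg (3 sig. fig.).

propellant for the second burn ≈ 823 kg

v_e = Isp · g₀ = 296 × 9.81 = 2903.8 m/s.
After the first burn: m = 10600 × exp(−2320/2903.8) = 10600 × 0.44979 = 4,767.77 kg.
After the second burn: m = 4,767.77 × exp(−550/2903.8) = 4,767.77 × 0.82745 = 3,945.09 kg.
Second-burn propellant = 4,767.77 − 3,945.09 = 822.68 kg.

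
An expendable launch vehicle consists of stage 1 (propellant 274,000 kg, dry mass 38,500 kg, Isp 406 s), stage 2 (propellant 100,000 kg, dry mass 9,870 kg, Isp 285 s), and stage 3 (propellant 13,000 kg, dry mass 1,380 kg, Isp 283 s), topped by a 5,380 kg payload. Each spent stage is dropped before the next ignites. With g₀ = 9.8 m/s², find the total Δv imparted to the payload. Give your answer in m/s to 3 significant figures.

Ignition mass of stage 1 = 274,000+38,500 + 100,000+9,870 + 13,000+1,380 + 5,380 = 442,130 kg.
Stage 1: m₀ = 442,130 kg, m_f = 442,130 − 274,000 = 168,130 kg; Δv = 406×9.8×ln(2.63) = 3978.8×0.9669 ≈ 3847 m/s.
Stage 2: m₀ = 129,630 kg, m_f = 129,630 − 100,000 = 29,630 kg; Δv = 285×9.8×ln(4.375) = 2793.0×1.4759 ≈ 4122 m/s.
Stage 3: m₀ = 19,760 kg, m_f = 19,760 − 13,000 = 6,760 kg; Δv = 283×9.8×ln(2.923) = 2773.4×1.0726 ≈ 2975 m/s.
Total Δv = 3847 + 4122 + 2975 = 10944 m/s.

Δv ≈ 10900 m/s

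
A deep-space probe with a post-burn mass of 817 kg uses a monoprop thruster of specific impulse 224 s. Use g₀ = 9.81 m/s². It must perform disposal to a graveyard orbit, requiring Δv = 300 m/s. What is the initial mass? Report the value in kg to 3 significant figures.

v_e = Isp · g₀ = 224 × 9.81 = 2197.4 m/s.
m₀/m_f = exp(Δv / v_e) = exp(300 / 2197.4) = exp(0.1365) = 1.1463.
m₀ = m_f × 1.1463 = 817 × 1.1463 = 936.527 kg.

initial mass ≈ 937 kg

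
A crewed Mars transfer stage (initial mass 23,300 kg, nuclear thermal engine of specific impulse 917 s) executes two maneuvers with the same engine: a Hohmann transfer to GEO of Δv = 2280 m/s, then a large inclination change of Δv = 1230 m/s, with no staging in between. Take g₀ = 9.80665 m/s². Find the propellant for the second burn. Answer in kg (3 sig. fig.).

propellant for the second burn ≈ 2310 kg

v_e = Isp · g₀ = 917 × 9.80665 = 8992.7 m/s.
After the first burn: m = 23300 × exp(−2280/8992.7) = 23300 × 0.77605 = 18,082 kg.
After the second burn: m = 18,082 × exp(−1230/8992.7) = 18,082 × 0.87216 = 15,770.4 kg.
Second-burn propellant = 18,082 − 15,770.4 = 2,311.6 kg.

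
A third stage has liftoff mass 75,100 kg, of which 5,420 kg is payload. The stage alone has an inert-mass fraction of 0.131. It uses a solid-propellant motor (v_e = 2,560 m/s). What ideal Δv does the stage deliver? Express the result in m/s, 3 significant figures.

Stage wet mass = m₀ − payload = 75,100 − 5,420 = 69,680 kg.
Stage dry mass = ε × stage wet mass = 0.131 × 69,680 = 9,128.08 kg.
Burnout mass m_f = stage dry + payload = 9,128.08 + 5,420 = 14,548.08 kg.
By the Tsiolkovsky rocket equation, Δv = v_e · ln(75,100/14,548.08) = 2560.0 × ln(5.162) = 2560.0 × 1.6414 ≈ 4202 m/s.

Δv ≈ 4200 m/s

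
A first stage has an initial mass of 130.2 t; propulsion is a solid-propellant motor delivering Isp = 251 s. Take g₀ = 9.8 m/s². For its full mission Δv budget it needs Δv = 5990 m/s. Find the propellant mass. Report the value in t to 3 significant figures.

propellant mass ≈ 119 t

v_e = Isp · g₀ = 251 × 9.8 = 2459.8 m/s.
m₀/m_f = exp(Δv / v_e) = exp(5990 / 2459.8) = exp(2.4352) = 11.4176.
m_f = 130.2 / 11.4176 = 11.4034 t, so propellant = m₀ − m_f = 130.2 − 11.4034 = 118.7966 t.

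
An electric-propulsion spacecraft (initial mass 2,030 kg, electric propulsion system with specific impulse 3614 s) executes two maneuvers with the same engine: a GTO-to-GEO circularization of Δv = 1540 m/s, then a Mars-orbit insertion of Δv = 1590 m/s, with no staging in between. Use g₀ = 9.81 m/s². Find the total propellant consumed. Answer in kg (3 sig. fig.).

total propellant consumed ≈ 172 kg

v_e = Isp · g₀ = 3614 × 9.81 = 35453.3 m/s.
After the first burn: m = 2030 × exp(−1540/35453.3) = 2030 × 0.95749 = 1,943.7 kg.
After the second burn: m = 1,943.7 × exp(−1590/35453.3) = 1,943.7 × 0.95614 = 1,858.45 kg.
Total propellant = m₀ − m_final = 2030 − 1,858.45 = 171.55 kg.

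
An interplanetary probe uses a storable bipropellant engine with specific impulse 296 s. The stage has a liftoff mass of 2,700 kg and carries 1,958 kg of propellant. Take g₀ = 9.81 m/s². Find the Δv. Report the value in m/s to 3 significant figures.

Δv ≈ 3750 m/s

v_e = Isp · g₀ = 296 × 9.81 = 2903.8 m/s.
m_f = m₀ − m_prop = 2,700 − 1,958 = 742 kg.
By the Tsiolkovsky rocket equation, Δv = v_e · ln(m₀/m_f) = 2903.8 × ln(3.639) = 2903.8 × 1.2917 ≈ 3750.7 m/s.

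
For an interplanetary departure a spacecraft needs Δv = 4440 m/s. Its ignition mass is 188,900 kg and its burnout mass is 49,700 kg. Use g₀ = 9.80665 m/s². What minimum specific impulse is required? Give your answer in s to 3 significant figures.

Isp ≈ 339 s

ln(m₀/m_f) = ln(188900/49700) = ln(3.801) = 1.3352.
From the ideal rocket equation, v_e = Δv / ln(m₀/m_f) = 4440 / 1.3352 = 3325.3 m/s.
Isp = v_e / g₀ = 3325.3 / 9.80665 = 339.1 s.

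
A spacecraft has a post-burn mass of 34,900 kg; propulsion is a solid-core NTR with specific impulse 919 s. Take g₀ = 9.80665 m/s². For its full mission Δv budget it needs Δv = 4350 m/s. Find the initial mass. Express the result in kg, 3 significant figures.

v_e = Isp · g₀ = 919 × 9.80665 = 9012.3 m/s.
Using Δv = v_e ln(m₀/m_f): m₀/m_f = exp(Δv / v_e) = exp(4350 / 9012.3) = exp(0.4827) = 1.6204.
m₀ = m_f × 1.6204 = 34,900 × 1.6204 = 56,552 kg.

initial mass ≈ 56600 kg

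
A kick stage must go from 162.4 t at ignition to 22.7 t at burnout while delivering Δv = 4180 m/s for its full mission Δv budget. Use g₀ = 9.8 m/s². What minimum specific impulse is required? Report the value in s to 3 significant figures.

ln(m₀/m_f) = ln(162400/22700) = ln(7.154) = 1.9677.
v_e = Δv / ln(m₀/m_f) = 4180 / 1.9677 = 2124.3 m/s.
Isp = v_e / g₀ = 2124.3 / 9.8 = 216.8 s.

Isp ≈ 217 s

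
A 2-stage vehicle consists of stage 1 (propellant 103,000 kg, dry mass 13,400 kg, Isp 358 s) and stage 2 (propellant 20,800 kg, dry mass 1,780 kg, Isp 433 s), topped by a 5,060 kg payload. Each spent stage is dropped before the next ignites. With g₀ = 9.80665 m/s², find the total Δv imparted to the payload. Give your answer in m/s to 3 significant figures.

Δv ≈ 10300 m/s

Ignition mass of stage 1 = 103,000+13,400 + 20,800+1,780 + 5,060 = 144,040 kg.
Stage 1: m₀ = 144,040 kg, m_f = 144,040 − 103,000 = 41,040 kg; Δv = 358×9.80665×ln(3.51) = 3510.8×1.2555 ≈ 4408 m/s.
Stage 2: m₀ = 27,640 kg, m_f = 27,640 − 20,800 = 6,840 kg; Δv = 433×9.80665×ln(4.041) = 4246.3×1.3965 ≈ 5930 m/s.
Total Δv = 4408 + 5930 = 10338 m/s.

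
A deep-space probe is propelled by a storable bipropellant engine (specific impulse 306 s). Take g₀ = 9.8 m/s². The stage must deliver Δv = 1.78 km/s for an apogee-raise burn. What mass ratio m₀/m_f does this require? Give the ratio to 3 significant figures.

v_e = Isp · g₀ = 306 × 9.8 = 2998.8 m/s.
From the ideal rocket equation, m₀/m_f = exp(Δv / v_e) = exp(1780 / 2998.8) = exp(0.5936) = 1.8104.

mass ratio ≈ 1.81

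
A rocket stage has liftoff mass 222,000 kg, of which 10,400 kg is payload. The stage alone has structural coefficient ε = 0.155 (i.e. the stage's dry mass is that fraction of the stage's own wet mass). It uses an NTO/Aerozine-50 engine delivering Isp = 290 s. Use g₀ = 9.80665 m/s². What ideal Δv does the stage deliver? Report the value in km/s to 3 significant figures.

Δv ≈ 4.66 km/s

Stage wet mass = m₀ − payload = 222,000 − 10,400 = 211,600 kg.
Stage dry mass = ε × stage wet mass = 0.155 × 211,600 = 32,798 kg.
Burnout mass m_f = stage dry + payload = 32,798 + 10,400 = 43,198 kg.
v_e = Isp · g₀ = 290 × 9.80665 = 2843.9 m/s.
Δv = v_e · ln(222,000/43,198) = 2843.9 × ln(5.139) = 2843.9 × 1.6369 ≈ 4655 m/s.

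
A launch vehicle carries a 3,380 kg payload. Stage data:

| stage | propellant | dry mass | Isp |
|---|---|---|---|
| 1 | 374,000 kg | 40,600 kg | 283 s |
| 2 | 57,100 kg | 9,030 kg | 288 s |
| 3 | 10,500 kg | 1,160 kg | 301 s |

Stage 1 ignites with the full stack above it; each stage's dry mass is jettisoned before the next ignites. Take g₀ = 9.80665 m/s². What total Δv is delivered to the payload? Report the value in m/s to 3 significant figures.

Δv ≈ 10900 m/s

Ignition mass of stage 1 = 374,000+40,600 + 57,100+9,030 + 10,500+1,160 + 3,380 = 495,770 kg.
Stage 1: m₀ = 495,770 kg, m_f = 495,770 − 374,000 = 121,770 kg; Δv = 283×9.80665×ln(4.071) = 2775.3×1.4040 ≈ 3896 m/s.
Stage 2: m₀ = 81,170 kg, m_f = 81,170 − 57,100 = 24,070 kg; Δv = 288×9.80665×ln(3.372) = 2824.3×1.2156 ≈ 3433 m/s.
Stage 3: m₀ = 15,040 kg, m_f = 15,040 − 10,500 = 4,540 kg; Δv = 301×9.80665×ln(3.313) = 2951.8×1.1978 ≈ 3536 m/s.
Total Δv = 3896 + 3433 + 3536 = 10865 m/s.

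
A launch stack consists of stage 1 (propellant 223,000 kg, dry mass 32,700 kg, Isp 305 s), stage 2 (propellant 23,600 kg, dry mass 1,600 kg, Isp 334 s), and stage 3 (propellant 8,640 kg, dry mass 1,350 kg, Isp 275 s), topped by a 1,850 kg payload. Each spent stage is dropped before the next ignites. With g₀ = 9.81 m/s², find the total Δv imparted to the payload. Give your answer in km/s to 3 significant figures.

Ignition mass of stage 1 = 223,000+32,700 + 23,600+1,600 + 8,640+1,350 + 1,850 = 292,740 kg.
Stage 1: m₀ = 292,740 kg, m_f = 292,740 − 223,000 = 69,740 kg; Δv = 305×9.81×ln(4.198) = 2992.1×1.4345 ≈ 4292 m/s.
Stage 2: m₀ = 37,040 kg, m_f = 37,040 − 23,600 = 13,440 kg; Δv = 334×9.81×ln(2.756) = 3276.5×1.0138 ≈ 3322 m/s.
Stage 3: m₀ = 11,840 kg, m_f = 11,840 − 8,640 = 3,200 kg; Δv = 275×9.81×ln(3.7) = 2697.8×1.3083 ≈ 3530 m/s.
Total Δv = 4292 + 3322 + 3530 = 11144 m/s.

Δv ≈ 11.1 km/s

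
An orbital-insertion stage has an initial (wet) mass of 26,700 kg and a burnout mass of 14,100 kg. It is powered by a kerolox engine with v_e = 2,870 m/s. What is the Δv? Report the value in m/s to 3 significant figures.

Δv = v_e · ln(m₀/m_f) = 2870.0 × ln(1.894) = 2870.0 × 0.6385 ≈ 1832.5 m/s.

Δv ≈ 1830 m/s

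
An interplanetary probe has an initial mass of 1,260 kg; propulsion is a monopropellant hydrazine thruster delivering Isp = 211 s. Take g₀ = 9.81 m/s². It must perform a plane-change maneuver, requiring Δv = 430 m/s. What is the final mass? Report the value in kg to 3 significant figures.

final mass ≈ 1020 kg

v_e = Isp · g₀ = 211 × 9.81 = 2069.9 m/s.
Rocket equation: m₀/m_f = exp(Δv / v_e) = exp(430 / 2069.9) = exp(0.2077) = 1.2309.
m_f = m₀ / 1.2309 = 1,260 / 1.2309 = 1,023.64 kg.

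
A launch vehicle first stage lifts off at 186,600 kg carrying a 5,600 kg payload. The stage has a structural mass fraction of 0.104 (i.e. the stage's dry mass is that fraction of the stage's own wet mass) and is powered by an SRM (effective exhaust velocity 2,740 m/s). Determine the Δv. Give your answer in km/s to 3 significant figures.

Δv ≈ 5.57 km/s

Stage wet mass = m₀ − payload = 186,600 − 5,600 = 181,000 kg.
Stage dry mass = ε × stage wet mass = 0.104 × 181,000 = 18,824 kg.
Burnout mass m_f = stage dry + payload = 18,824 + 5,600 = 24,424 kg.
Δv = v_e · ln(186,600/24,424) = 2740.0 × ln(7.64) = 2740.0 × 2.0334 ≈ 5572 m/s.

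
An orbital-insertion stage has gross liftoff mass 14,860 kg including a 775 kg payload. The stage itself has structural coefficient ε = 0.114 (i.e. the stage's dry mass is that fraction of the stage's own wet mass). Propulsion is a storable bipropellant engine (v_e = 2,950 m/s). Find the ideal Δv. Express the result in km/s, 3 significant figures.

Stage wet mass = m₀ − payload = 14,860 − 775 = 14,085 kg.
Stage dry mass = ε × stage wet mass = 0.114 × 14,085 = 1,605.69 kg.
Burnout mass m_f = stage dry + payload = 1,605.69 + 775 = 2,380.69 kg.
Using Δv = v_e ln(m₀/m_f): Δv = v_e · ln(14,860/2,380.69) = 2950.0 × ln(6.242) = 2950.0 × 1.8313 ≈ 5402 m/s.

Δv ≈ 5.40 km/s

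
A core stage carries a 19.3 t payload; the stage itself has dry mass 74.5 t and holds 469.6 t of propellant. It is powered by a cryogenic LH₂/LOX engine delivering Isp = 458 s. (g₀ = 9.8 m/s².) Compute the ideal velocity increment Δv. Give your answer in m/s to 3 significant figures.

Δv ≈ 8050 m/s

v_e = Isp · g₀ = 458 × 9.8 = 4488.4 m/s.
m₀ = payload + dry + propellant = 19.3 + 74.5 + 469.6 = 563.4 t.
m_f = payload + dry = 19.3 + 74.5 = 93.8 t.
From the ideal rocket equation, Δv = v_e · ln(m₀/m_f) = 4488.4 × ln(6.006) = 4488.4 × 1.7928 ≈ 8046.9 m/s.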